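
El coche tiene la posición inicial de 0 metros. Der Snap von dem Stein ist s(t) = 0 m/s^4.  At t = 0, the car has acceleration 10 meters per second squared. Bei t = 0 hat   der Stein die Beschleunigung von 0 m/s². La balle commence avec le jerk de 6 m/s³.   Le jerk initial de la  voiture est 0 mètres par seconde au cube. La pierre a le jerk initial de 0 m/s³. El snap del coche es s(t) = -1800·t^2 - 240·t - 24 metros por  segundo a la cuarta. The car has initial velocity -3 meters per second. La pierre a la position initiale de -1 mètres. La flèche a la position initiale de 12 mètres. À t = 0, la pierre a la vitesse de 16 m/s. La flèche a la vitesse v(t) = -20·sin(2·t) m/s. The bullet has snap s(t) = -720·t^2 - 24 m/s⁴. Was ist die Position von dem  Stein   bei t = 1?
Ausgehend von dem Snap s(t) = 0, nehmen wir 4 Stammfunktionen. Das Integral von dem Snap, mit j(0) = 0, ergibt den Ruck: j(t) = 0. Durch Integration von dem Ruck und Verwendung der Anfangsbedingung a(0) = 0, erhalten wir a(t) = 0. Mit ∫a(t)dt und Anwendung von v(0) = 16, finden wir v(t) = 16. Die Stammfunktion von der Geschwindigkeit, mit x(0) = -1, ergibt die Position: x(t) = 16·t - 1. Aus der Gleichung für die Position x(t) = 16·t - 1, setzen wir t = 1 ein und erhalten x = 15.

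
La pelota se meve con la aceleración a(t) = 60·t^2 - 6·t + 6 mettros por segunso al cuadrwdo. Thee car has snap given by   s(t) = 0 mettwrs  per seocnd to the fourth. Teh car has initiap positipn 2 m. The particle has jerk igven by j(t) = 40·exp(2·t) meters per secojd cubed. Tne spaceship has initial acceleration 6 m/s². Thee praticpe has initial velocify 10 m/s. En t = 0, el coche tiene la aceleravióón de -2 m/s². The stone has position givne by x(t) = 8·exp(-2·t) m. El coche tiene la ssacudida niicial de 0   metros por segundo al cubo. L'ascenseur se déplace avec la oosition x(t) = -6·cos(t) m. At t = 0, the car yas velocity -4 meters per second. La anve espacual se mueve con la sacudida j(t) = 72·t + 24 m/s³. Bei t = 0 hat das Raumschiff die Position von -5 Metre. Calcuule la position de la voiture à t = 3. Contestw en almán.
Wir müssen die Stammfunktion unserer Gleichung für den Snap s(t) = 0 4-mal finden. Das Integral von dem Snap, mit j(0) = 0, ergibt den Ruck: j(t) = 0. Das Integral von dem Ruck, mit a(0) = -2, ergibt die Beschleunigung: a(t) = -2. Durch Integration von der Beschleunigung und Verwendung der Anfangsbedingung v(0) = -4, erhalten wir v(t) = -2·t - 4. Das Integral von der Geschwindigkeit ist die Position. Mit x(0) = 2 erhalten wir x(t) = -t^2 - 4·t + 2. Aus der Gleichung für die Position x(t) = -t^2 - 4·t + 2, setzen wir t = 3 ein und erhalten x = -19.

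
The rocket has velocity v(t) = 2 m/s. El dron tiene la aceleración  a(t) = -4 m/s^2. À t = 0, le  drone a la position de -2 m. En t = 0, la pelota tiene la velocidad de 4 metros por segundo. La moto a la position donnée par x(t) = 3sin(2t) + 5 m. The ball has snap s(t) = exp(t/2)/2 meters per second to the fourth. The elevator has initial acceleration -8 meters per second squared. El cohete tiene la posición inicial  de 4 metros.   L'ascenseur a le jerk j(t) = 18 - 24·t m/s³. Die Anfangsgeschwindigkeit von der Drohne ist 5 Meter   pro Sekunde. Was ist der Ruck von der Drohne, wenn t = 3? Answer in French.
Nous devons dériver notre équation de l'accélération a(t) = -4 1 fois. En prenant d/dt de a(t), nous trouvons j(t) = 0. Nous avons le jerk j(t) = 0. En substituant t = 3: j(3) = 0.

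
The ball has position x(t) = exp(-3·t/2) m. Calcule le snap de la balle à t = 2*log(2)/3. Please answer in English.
Starting from position x(t) = exp(-3·t/2), we take 4 derivatives. Taking d/dt of x(t), we find v(t) = -3·exp(-3·t/2)/2. Differentiating velocity, we get acceleration: a(t) = 9·exp(-3·t/2)/4. Taking d/dt of a(t), we find j(t) = -27·exp(-3·t/2)/8. The derivative of jerk gives snap: s(t) = 81·exp(-3·t/2)/16. We have snap s(t) = 81·exp(-3·t/2)/16. Substituting t = 2*log(2)/3: s(2*log(2)/3) = 81/32.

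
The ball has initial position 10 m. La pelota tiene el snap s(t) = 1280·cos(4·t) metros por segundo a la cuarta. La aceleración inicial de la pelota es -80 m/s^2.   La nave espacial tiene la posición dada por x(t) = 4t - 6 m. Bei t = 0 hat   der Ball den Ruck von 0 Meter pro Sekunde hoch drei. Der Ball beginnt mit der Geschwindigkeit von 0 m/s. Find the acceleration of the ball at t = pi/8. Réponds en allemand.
Um dies zu lösen, müssen wir 2 Stammfunktionen unserer Gleichung für den Snap s(t) = 1280·cos(4·t) finden. Durch Integration von dem Snap und Verwendung der Anfangsbedingung j(0) = 0, erhalten wir j(t) = 320·sin(4·t). Die Stammfunktion von dem Ruck, mit a(0) = -80, ergibt die Beschleunigung: a(t) = -80·cos(4·t). Mit a(t) = -80·cos(4·t) und Einsetzen von t = pi/8, finden wir a = 0.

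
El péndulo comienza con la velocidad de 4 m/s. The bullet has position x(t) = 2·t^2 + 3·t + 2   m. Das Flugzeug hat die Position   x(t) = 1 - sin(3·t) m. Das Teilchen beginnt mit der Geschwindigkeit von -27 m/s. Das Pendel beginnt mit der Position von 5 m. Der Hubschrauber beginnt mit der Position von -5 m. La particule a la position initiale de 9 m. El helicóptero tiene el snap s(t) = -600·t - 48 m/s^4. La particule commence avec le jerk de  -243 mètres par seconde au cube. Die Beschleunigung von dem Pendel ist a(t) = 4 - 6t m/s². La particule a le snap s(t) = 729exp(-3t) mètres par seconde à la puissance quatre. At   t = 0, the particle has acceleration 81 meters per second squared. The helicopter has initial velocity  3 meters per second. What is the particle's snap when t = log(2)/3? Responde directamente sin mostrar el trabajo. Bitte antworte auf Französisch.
À t = log(2)/3, s = 729/2.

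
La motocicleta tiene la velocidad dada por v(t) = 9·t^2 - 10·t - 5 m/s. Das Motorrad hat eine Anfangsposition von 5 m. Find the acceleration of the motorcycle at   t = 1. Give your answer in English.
To solve this, we need to take 1 derivative of our velocity equation v(t) = 9·t^2 - 10·t - 5. Differentiating velocity, we get acceleration: a(t) = 18·t - 10. We have acceleration a(t) = 18·t - 10. Substituting t = 1: a(1) = 8.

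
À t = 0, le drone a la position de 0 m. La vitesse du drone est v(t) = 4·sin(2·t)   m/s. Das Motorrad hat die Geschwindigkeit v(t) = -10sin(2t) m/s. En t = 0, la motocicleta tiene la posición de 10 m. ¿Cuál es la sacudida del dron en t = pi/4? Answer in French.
En partant de la vitesse v(t) = 4·sin(2·t), nous prenons 2 dérivées. En prenant d/dt de v(t), nous trouvons a(t) = 8·cos(2·t). En dérivant l'accélération, nous obtenons le jerk: j(t) = -16·sin(2·t). De l'équation du jerk j(t) = -16·sin(2·t), nous substituons t = pi/4 pour obtenir j = -16.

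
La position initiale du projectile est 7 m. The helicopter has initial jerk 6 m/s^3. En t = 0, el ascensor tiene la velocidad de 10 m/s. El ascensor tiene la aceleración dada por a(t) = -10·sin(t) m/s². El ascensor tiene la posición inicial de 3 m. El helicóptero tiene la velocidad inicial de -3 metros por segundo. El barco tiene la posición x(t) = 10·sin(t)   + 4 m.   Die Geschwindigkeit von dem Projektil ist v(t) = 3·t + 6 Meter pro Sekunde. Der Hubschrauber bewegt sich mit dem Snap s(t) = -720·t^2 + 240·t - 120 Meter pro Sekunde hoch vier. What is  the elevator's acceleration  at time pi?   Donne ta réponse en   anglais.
Using a(t) = -10·sin(t) and substituting t = pi, we find a = 0.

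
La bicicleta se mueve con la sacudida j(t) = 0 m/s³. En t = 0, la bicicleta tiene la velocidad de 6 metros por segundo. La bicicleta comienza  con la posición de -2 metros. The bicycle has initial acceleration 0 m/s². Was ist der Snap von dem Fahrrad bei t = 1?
Ausgehend von dem Ruck j(t) = 0, nehmen wir 1 Ableitung. Die Ableitung von dem Ruck ergibt den Snap: s(t) = 0. Wir haben den Snap s(t) = 0. Durch Einsetzen von t = 1: s(1) = 0.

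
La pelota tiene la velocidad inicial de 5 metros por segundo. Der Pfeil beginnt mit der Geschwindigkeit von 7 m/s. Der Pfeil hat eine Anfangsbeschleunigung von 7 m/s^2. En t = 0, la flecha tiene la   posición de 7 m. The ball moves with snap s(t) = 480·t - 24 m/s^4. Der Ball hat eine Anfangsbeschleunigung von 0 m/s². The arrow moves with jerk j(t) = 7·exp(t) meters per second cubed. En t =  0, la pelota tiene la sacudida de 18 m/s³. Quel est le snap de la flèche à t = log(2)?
Nous devons dériver notre équation du jerk j(t) = 7·exp(t) 1 fois. En prenant d/dt de j(t), nous trouvons s(t) = 7·exp(t). De l'équation du snap s(t) = 7·exp(t), nous substituons t = log(2) pour obtenir s = 14.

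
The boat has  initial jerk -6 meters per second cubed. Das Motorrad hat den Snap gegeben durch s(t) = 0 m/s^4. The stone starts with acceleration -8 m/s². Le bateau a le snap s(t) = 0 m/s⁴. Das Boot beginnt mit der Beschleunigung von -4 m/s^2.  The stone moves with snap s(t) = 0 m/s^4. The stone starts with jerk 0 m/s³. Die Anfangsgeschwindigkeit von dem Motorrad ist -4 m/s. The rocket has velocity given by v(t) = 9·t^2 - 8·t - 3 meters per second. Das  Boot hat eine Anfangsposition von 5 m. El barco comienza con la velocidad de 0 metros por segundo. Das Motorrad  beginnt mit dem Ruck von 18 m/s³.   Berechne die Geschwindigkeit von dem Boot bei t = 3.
Ausgehend von dem Snap s(t) = 0, nehmen wir 3 Integrale. Das Integral von dem Snap, mit j(0) = -6, ergibt den Ruck: j(t) = -6. Die Stammfunktion von dem Ruck ist die Beschleunigung. Mit a(0) = -4 erhalten wir a(t) = -6·t - 4. Die Stammfunktion von der Beschleunigung ist die Geschwindigkeit. Mit v(0) = 0 erhalten wir v(t) = t·(-3·t - 4). Mit v(t) = t·(-3·t - 4) und Einsetzen von t = 3, finden wir v = -39.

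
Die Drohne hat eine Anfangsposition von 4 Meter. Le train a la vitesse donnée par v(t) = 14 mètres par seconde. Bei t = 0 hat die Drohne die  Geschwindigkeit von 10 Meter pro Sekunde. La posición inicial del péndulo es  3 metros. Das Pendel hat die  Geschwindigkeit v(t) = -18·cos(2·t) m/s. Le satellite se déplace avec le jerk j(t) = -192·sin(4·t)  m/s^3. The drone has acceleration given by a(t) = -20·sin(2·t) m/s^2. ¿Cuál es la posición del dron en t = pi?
Partiendo de la aceleración a(t) = -20·sin(2·t), tomamos 2 antiderivadas. Integrando la aceleración y usando la condición inicial v(0) = 10, obtenemos v(t) = 10·cos(2·t). Tomando ∫v(t)dt y aplicando x(0) = 4, encontramos x(t) = 5·sin(2·t) + 4. De la ecuación de la posición x(t) = 5·sin(2·t) + 4, sustituimos t = pi para obtener x = 4.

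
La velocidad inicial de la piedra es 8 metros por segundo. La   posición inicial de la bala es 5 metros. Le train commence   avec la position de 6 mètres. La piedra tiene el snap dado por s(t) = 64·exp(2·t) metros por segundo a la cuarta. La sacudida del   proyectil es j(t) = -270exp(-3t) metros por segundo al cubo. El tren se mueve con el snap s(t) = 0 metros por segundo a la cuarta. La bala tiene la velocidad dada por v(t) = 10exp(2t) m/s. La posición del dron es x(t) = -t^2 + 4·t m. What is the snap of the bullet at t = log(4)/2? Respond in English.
To solve this, we need to take 3 derivatives of our velocity equation v(t) = 10·exp(2·t). The derivative of velocity gives acceleration: a(t) = 20·exp(2·t). The derivative of acceleration gives jerk: j(t) = 40·exp(2·t). The derivative of jerk gives snap: s(t) = 80·exp(2·t). From the given snap equation s(t) = 80·exp(2·t), we substitute t = log(4)/2 to get s = 320.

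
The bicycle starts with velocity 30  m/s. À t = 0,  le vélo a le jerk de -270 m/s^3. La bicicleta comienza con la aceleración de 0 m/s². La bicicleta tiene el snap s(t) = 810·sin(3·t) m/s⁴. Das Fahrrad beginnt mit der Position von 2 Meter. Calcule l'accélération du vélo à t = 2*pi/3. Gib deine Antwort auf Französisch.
Nous devons intégrer notre équation du snap s(t) = 810·sin(3·t) 2 fois. La primitive du snap, avec j(0) = -270, donne le jerk: j(t) = -270·cos(3·t). L'intégrale du jerk est l'accélération. En utilisant a(0) = 0, nous obtenons a(t) = -90·sin(3·t). Nous avons l'accélération a(t) = -90·sin(3·t). En substituant t = 2*pi/3: a(2*pi/3) = 0.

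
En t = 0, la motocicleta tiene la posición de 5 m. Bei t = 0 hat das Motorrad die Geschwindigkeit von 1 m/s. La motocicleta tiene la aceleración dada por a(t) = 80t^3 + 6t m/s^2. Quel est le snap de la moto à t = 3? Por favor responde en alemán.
Um dies zu lösen, müssen wir 2 Ableitungen unserer Gleichung für die Beschleunigung a(t) = 80·t^3 + 6·t nehmen. Mit d/dt von a(t) finden wir j(t) = 240·t^2 + 6. Die Ableitung von dem Ruck ergibt den Snap: s(t) = 480·t. Wir haben den Snap s(t) = 480·t. Durch Einsetzen von t = 3: s(3) = 1440.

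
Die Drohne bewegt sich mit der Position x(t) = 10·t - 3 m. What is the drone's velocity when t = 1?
To solve this, we need to take 1 derivative of our position equation x(t) = 10·t - 3. The derivative of position gives velocity: v(t) = 10. From the given velocity equation v(t) = 10, we substitute t = 1 to get v = 10.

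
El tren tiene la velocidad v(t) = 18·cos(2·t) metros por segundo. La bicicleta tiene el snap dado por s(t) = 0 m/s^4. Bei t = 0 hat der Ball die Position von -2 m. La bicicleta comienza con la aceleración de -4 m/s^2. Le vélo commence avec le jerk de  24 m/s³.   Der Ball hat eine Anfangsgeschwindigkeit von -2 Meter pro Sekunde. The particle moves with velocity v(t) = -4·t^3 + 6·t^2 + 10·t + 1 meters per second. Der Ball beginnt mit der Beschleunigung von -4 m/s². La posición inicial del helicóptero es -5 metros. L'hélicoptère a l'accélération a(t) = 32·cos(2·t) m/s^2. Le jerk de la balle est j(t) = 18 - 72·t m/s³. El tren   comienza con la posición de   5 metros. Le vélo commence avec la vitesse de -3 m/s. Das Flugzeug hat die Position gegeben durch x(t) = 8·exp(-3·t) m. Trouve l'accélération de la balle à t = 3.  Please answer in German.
Wir müssen unsere Gleichung für den Ruck j(t) = 18 - 72·t 1-mal integrieren. Mit ∫j(t)dt und Anwendung von a(0) = -4, finden wir a(t) = -36·t^2 + 18·t - 4. Wir haben die Beschleunigung a(t) = -36·t^2 + 18·t - 4. Durch Einsetzen von t = 3: a(3) = -274.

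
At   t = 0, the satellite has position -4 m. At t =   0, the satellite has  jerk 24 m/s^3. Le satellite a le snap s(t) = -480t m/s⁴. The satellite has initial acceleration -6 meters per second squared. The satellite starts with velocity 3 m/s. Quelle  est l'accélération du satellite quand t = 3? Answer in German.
Wir müssen unsere Gleichung für den Snap s(t) = -480·t 2-mal integrieren. Mit ∫s(t)dt und Anwendung von j(0) = 24, finden wir j(t) = 24 - 240·t^2. Die Stammfunktion von dem Ruck ist die Beschleunigung. Mit a(0) = -6 erhalten wir a(t) = -80·t^3 + 24·t - 6. Wir haben die Beschleunigung a(t) = -80·t^3 + 24·t - 6. Durch Einsetzen von t = 3: a(3) = -2094.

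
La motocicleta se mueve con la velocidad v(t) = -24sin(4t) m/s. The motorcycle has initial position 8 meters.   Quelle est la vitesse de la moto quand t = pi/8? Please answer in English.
From the given velocity equation v(t) = -24·sin(4·t), we substitute t = pi/8 to get v = -24.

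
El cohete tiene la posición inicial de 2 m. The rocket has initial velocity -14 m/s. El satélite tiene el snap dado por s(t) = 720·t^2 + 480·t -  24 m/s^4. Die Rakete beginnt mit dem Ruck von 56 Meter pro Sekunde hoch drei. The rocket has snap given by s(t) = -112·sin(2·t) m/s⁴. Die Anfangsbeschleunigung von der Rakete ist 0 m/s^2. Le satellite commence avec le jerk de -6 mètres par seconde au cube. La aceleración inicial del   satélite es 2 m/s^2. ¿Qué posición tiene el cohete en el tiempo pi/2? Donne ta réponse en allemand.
Um dies zu lösen, müssen wir 4 Stammfunktionen unserer Gleichung für den Snap s(t) = -112·sin(2·t) finden. Das Integral von dem Snap, mit j(0) = 56, ergibt den Ruck: j(t) = 56·cos(2·t). Die Stammfunktion von dem Ruck, mit a(0) = 0, ergibt die Beschleunigung: a(t) = 28·sin(2·t). Mit ∫a(t)dt und Anwendung von v(0) = -14, finden wir v(t) = -14·cos(2·t). Durch Integration von der Geschwindigkeit und Verwendung der Anfangsbedingung x(0) = 2, erhalten wir x(t) = 2 - 7·sin(2·t). Mit x(t) = 2 - 7·sin(2·t) und Einsetzen von t = pi/2, finden wir x = 2.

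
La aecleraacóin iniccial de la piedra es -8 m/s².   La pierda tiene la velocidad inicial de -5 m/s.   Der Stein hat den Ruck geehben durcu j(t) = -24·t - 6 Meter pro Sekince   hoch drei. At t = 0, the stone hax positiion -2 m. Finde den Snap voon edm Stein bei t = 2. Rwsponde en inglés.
We must differentiate our jerk equation j(t) = -24·t - 6 1 time. Differentiating jerk, we get snap: s(t) = -24. From the given snap equation s(t) = -24, we substitute t = 2 to get s = -24.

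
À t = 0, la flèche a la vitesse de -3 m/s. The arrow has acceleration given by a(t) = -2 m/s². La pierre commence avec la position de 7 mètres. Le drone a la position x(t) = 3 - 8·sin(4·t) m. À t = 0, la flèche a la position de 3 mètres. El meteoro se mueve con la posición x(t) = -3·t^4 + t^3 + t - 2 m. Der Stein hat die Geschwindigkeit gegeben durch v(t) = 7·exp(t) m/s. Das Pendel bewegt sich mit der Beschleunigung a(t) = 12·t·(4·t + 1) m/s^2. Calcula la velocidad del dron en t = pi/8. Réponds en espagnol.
Partiendo de la posición x(t) = 3 - 8·sin(4·t), tomamos 1 derivada. La derivada de la posición da la velocidad: v(t) = -32·cos(4·t). Tenemos la velocidad v(t) = -32·cos(4·t). Sustituyendo t = pi/8: v(pi/8) = 0.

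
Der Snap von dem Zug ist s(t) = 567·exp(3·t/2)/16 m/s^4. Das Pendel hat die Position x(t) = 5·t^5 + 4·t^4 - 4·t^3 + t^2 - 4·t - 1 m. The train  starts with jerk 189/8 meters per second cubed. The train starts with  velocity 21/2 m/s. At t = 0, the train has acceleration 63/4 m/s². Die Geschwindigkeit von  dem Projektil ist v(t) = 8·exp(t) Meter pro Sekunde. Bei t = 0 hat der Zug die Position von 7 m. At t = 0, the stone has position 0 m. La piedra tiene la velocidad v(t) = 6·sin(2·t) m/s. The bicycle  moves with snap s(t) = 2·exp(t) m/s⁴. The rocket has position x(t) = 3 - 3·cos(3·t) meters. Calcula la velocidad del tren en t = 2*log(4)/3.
Para resolver esto, necesitamos tomar 3 integrales de nuestra ecuación del snap s(t) = 567·exp(3·t/2)/16. La integral del snap, con j(0) = 189/8, da la sacudida: j(t) = 189·exp(3·t/2)/8. La antiderivada de la sacudida, con a(0) = 63/4, da la aceleración: a(t) = 63·exp(3·t/2)/4. La antiderivada de la aceleración, con v(0) = 21/2, da la velocidad: v(t) = 21·exp(3·t/2)/2. Tenemos la velocidad v(t) = 21·exp(3·t/2)/2. Sustituyendo t = 2*log(4)/3: v(2*log(4)/3) = 42.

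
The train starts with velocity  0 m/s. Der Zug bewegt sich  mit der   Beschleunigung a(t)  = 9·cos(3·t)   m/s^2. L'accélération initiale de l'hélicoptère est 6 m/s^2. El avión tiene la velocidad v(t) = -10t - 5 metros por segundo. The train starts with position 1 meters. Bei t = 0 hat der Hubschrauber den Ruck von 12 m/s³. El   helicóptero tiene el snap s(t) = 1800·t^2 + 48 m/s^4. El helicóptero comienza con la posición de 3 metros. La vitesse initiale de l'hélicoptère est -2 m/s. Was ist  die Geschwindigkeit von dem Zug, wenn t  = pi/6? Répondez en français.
En partant de l'accélération a(t) = 9·cos(3·t), nous prenons 1 intégrale. La primitive de l'accélération est la vitesse. En utilisant v(0) = 0, nous obtenons v(t) = 3·sin(3·t). En utilisant v(t) = 3·sin(3·t) et en substituant t = pi/6, nous trouvons v = 3.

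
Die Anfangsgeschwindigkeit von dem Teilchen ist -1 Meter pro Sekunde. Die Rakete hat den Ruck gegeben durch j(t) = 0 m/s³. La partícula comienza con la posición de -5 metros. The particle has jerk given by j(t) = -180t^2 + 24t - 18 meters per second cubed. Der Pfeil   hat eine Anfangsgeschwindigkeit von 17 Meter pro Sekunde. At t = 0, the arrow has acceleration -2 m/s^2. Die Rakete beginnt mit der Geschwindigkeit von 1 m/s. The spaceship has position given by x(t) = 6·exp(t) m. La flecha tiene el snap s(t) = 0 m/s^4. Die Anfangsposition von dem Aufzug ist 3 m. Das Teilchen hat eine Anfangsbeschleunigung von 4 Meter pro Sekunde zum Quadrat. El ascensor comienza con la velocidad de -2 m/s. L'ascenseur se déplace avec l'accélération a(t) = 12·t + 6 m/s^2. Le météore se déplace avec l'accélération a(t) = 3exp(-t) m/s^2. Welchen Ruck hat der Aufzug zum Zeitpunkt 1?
Ausgehend von der Beschleunigung a(t) = 12·t + 6, nehmen wir 1 Ableitung. Mit d/dt von a(t) finden wir j(t) = 12. Aus der Gleichung für den Ruck j(t) = 12, setzen wir t = 1 ein und erhalten j = 12.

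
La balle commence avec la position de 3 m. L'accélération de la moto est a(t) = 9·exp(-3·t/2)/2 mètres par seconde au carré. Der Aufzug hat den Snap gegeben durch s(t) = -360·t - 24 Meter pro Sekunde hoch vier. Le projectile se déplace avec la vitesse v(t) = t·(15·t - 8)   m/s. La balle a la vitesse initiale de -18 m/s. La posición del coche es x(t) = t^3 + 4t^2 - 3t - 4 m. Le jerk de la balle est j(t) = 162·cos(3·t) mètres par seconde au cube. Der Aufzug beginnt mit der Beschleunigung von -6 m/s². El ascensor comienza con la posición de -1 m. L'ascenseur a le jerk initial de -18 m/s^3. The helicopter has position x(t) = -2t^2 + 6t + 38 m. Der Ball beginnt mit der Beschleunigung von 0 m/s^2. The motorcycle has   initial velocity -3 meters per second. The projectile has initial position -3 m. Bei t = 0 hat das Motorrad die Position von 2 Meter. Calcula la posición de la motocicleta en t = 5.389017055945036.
Para resolver esto, necesitamos tomar 2 integrales de nuestra ecuación de la aceleración a(t) = 9·exp(-3·t/2)/2. La antiderivada de la aceleración, con v(0) = -3, da la velocidad: v(t) = -3·exp(-3·t/2). Tomando ∫v(t)dt y aplicando x(0) = 2, encontramos x(t) = 2·exp(-3·t/2). Tenemos la posición x(t) = 2·exp(-3·t/2). Sustituyendo t = 5.389017055945036: x(5.389017055945036) = 0.000617162373004413.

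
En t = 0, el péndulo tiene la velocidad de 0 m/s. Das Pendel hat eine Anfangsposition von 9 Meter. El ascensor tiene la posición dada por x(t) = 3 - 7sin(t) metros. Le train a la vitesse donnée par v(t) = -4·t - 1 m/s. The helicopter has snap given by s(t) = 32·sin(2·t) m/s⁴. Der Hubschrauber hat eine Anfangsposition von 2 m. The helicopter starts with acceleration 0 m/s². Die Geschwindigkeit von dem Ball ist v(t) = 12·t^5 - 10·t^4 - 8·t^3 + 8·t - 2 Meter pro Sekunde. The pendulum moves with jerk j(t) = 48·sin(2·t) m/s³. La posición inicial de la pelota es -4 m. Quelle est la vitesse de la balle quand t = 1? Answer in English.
From the given velocity equation v(t) = 12·t^5 - 10·t^4 - 8·t^3 + 8·t - 2, we substitute t = 1 to get v = 0.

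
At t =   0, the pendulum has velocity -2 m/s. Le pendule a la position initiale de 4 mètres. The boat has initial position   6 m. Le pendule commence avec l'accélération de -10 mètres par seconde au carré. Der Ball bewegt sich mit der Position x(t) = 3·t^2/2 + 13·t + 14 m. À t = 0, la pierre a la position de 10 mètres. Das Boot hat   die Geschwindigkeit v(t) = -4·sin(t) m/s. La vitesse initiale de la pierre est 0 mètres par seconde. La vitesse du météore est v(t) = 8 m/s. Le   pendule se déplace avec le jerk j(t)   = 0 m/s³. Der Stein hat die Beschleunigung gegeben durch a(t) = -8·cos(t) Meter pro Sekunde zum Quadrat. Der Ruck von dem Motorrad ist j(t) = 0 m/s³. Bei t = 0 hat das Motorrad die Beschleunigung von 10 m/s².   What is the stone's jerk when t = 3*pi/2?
Starting from acceleration a(t) = -8·cos(t), we take 1 derivative. The derivative of acceleration gives jerk: j(t) = 8·sin(t). Using j(t) = 8·sin(t) and substituting t = 3*pi/2, we find j = -8.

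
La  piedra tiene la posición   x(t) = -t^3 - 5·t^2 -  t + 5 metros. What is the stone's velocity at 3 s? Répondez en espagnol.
Debemos derivar nuestra ecuación de la posición x(t) = -t^3 - 5·t^2 - t + 5 1 vez. La derivada de la posición da la velocidad: v(t) = -3·t^2 - 10·t - 1. Tenemos la velocidad v(t) = -3·t^2 - 10·t - 1. Sustituyendo t = 3: v(3) = -58.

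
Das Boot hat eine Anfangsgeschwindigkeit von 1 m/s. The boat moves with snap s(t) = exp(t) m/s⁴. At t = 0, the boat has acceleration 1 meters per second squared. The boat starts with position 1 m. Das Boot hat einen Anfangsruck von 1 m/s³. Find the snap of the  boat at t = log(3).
We have snap s(t) = exp(t). Substituting t = log(3): s(log(3)) = 3.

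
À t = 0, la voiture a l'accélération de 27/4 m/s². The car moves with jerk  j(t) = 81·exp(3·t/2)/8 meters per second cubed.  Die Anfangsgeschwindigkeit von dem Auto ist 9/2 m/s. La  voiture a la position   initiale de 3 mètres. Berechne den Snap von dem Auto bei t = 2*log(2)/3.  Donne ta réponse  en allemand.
Um dies zu lösen, müssen wir 1 Ableitung unserer Gleichung für den Ruck j(t) = 81·exp(3·t/2)/8 nehmen. Die Ableitung von dem Ruck ergibt den Snap: s(t) = 243·exp(3·t/2)/16. Aus der Gleichung für den Snap s(t) = 243·exp(3·t/2)/16, setzen wir t = 2*log(2)/3 ein und erhalten s = 243/8.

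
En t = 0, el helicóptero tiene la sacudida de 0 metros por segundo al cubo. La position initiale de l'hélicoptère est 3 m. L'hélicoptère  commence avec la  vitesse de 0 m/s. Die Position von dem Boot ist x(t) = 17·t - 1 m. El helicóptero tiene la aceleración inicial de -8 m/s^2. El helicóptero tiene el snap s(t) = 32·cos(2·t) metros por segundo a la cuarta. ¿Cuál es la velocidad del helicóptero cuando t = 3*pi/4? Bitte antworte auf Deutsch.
Um dies zu lösen, müssen wir 3 Stammfunktionen unserer Gleichung für den Snap s(t) = 32·cos(2·t) finden. Die Stammfunktion von dem Snap ist der Ruck. Mit j(0) = 0 erhalten wir j(t) = 16·sin(2·t). Durch Integration von dem Ruck und Verwendung der Anfangsbedingung a(0) = -8, erhalten wir a(t) = -8·cos(2·t). Das Integral von der Beschleunigung ist die Geschwindigkeit. Mit v(0) = 0 erhalten wir v(t) = -4·sin(2·t). Mit v(t) = -4·sin(2·t) und Einsetzen von t = 3*pi/4, finden wir v = 4.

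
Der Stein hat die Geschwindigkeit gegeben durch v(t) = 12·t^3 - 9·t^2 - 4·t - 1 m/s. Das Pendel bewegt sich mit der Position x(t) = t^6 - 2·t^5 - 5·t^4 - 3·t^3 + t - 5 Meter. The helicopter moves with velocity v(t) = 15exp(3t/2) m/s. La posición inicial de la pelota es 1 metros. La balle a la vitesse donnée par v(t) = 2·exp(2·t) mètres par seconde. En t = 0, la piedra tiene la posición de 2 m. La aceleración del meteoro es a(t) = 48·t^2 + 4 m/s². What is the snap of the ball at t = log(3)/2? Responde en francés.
Nous devons dériver notre équation de la vitesse v(t) = 2·exp(2·t) 3 fois. En prenant d/dt de v(t), nous trouvons a(t) = 4·exp(2·t). La dérivée de l'accélération donne le jerk: j(t) = 8·exp(2·t). En prenant d/dt de j(t), nous trouvons s(t) = 16·exp(2·t). De l'équation du snap s(t) = 16·exp(2·t), nous substituons t = log(3)/2 pour obtenir s = 48.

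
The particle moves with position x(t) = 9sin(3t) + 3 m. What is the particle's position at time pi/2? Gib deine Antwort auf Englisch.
Using x(t) = 9·sin(3·t) + 3 and substituting t = pi/2, we find x = -6.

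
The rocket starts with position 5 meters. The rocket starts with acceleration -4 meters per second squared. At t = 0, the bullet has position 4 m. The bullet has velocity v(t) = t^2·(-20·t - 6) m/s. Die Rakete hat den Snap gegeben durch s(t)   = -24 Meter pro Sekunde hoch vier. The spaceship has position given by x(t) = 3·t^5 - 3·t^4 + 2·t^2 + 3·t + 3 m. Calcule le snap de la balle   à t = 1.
En partant de la vitesse v(t) = t^2·(-20·t - 6), nous prenons 3 dérivées. En prenant d/dt de v(t), nous trouvons a(t) = -20·t^2 + 2·t·(-20·t - 6). En prenant d/dt de a(t), nous trouvons j(t) = -120·t - 12. La dérivée du jerk donne le snap: s(t) = -120. De l'équation du snap s(t) = -120, nous substituons t = 1 pour obtenir s = -120.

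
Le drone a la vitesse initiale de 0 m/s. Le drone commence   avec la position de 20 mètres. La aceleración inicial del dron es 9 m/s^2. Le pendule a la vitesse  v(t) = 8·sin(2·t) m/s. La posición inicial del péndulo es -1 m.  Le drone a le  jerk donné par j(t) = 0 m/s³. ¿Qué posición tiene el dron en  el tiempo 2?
Partiendo de la sacudida j(t) = 0, tomamos 3 antiderivadas. La integral de la sacudida es la aceleración. Usando a(0) = 9, obtenemos a(t) = 9. La antiderivada de la aceleración, con v(0) = 0, da la velocidad: v(t) = 9·t. La integral de la velocidad es la posición. Usando x(0) = 20, obtenemos x(t) = 9·t^2/2 + 20. Tenemos la posición x(t) = 9·t^2/2 + 20. Sustituyendo t = 2: x(2) = 38.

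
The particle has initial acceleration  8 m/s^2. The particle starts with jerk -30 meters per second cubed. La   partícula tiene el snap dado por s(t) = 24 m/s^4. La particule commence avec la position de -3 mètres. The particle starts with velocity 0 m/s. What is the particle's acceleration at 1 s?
We need to integrate our snap equation s(t) = 24 2 times. Integrating snap and using the initial condition j(0) = -30, we get j(t) = 24·t - 30. Finding the antiderivative of j(t) and using a(0) = 8: a(t) = 12·t^2 - 30·t + 8. Using a(t) = 12·t^2 - 30·t + 8 and substituting t = 1, we find a = -10.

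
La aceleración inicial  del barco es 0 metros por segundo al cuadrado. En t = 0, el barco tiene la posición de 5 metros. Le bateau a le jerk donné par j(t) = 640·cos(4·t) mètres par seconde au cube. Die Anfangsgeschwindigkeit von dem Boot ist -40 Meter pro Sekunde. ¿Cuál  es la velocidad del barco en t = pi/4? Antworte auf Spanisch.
Necesitamos integrar nuestra ecuación de la sacudida j(t) = 640·cos(4·t) 2 veces. Integrando la sacudida y usando la condición inicial a(0) = 0, obtenemos a(t) = 160·sin(4·t). La antiderivada de la aceleración, con v(0) = -40, da la velocidad: v(t) = -40·cos(4·t). Usando v(t) = -40·cos(4·t) y sustituyendo t = pi/4, encontramos v = 40.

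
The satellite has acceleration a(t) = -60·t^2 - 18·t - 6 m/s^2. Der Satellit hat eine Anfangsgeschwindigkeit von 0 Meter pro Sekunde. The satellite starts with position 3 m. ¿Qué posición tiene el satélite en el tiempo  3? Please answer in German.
Ausgehend von der Beschleunigung a(t) = -60·t^2 - 18·t - 6, nehmen wir 2 Stammfunktionen. Das Integral von der Beschleunigung, mit v(0) = 0, ergibt die Geschwindigkeit: v(t) = t·(-20·t^2 - 9·t - 6). Das Integral von der Geschwindigkeit ist die Position. Mit x(0) = 3 erhalten wir x(t) = -5·t^4 - 3·t^3 - 3·t^2 + 3. Wir haben die Position x(t) = -5·t^4 - 3·t^3 - 3·t^2 + 3. Durch Einsetzen von t = 3: x(3) = -510.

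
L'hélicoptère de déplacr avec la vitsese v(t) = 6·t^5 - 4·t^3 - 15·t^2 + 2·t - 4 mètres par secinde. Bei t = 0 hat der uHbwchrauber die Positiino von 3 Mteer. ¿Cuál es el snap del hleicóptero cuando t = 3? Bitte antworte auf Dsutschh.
Ausgehend von der Geschwindigkeit v(t) = 6·t^5 - 4·t^3 - 15·t^2 + 2·t - 4, nehmen wir 3 Ableitungen. Mit d/dt von v(t) finden wir a(t) = 30·t^4 - 12·t^2 - 30·t + 2. Mit d/dt von a(t) finden wir j(t) = 120·t^3 - 24·t - 30. Die Ableitung von dem Ruck ergibt den Snap: s(t) = 360·t^2 - 24. Mit s(t) = 360·t^2 - 24 und Einsetzen von t = 3, finden wir s = 3216.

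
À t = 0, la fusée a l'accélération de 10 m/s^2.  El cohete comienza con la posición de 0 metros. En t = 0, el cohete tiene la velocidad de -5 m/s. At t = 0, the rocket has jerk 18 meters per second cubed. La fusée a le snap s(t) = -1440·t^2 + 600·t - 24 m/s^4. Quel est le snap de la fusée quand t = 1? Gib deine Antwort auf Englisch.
From the given snap equation s(t) = -1440·t^2 + 600·t - 24, we substitute t = 1 to get s = -864.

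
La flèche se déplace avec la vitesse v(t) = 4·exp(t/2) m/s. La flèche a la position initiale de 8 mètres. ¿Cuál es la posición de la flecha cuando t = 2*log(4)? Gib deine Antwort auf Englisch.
We must find the integral of our velocity equation v(t) = 4·exp(t/2) 1 time. The integral of velocity, with x(0) = 8, gives position: x(t) = 8·exp(t/2). We have position x(t) = 8·exp(t/2). Substituting t = 2*log(4): x(2*log(4)) = 32.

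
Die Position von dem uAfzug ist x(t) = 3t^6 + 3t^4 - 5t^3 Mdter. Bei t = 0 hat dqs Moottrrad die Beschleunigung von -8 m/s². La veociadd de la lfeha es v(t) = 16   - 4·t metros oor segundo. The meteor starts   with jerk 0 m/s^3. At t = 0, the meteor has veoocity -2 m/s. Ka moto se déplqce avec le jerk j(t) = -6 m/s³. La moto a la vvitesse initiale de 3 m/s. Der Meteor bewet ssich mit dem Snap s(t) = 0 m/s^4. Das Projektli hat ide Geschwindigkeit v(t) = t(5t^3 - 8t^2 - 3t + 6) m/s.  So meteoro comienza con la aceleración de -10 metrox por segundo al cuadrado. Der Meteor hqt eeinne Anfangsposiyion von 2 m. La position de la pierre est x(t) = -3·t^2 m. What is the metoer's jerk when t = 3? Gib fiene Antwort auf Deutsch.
Wir müssen das Integral unserer Gleichung für den Snap s(t) = 0 1-mal finden. Das Integral von dem Snap, mit j(0) = 0, ergibt den Ruck: j(t) = 0. Mit j(t) = 0 und Einsetzen von t = 3, finden wir j = 0.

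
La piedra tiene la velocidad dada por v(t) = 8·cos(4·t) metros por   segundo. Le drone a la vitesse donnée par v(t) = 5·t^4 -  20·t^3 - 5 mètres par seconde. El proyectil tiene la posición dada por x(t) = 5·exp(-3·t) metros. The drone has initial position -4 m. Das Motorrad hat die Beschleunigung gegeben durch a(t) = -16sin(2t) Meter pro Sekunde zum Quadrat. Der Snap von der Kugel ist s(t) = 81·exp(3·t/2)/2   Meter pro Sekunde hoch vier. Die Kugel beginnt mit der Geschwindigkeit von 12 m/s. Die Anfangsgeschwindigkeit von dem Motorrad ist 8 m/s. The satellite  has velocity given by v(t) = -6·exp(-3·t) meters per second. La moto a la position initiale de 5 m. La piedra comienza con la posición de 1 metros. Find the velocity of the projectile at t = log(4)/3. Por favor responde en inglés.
To solve this, we need to take 1 derivative of our position equation x(t) = 5·exp(-3·t). The derivative of position gives velocity: v(t) = -15·exp(-3·t). Using v(t) = -15·exp(-3·t) and substituting t = log(4)/3, we find v = -15/4.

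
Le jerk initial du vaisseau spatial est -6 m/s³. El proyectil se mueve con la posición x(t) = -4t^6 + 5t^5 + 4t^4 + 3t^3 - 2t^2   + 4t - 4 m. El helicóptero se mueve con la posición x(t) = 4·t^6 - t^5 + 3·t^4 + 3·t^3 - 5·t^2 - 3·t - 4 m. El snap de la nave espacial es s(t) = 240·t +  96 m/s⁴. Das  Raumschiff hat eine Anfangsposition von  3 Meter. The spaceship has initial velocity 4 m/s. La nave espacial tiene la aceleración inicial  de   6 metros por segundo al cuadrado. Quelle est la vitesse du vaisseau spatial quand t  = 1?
Nous devons intégrer notre équation du snap s(t) = 240·t + 96 3 fois. En prenant ∫s(t)dt et en appliquant j(0) = -6, nous trouvons j(t) = 120·t^2 + 96·t - 6. En intégrant le jerk et en utilisant la condition initiale a(0) = 6, nous obtenons a(t) = 40·t^3 + 48·t^2 - 6·t + 6. La primitive de l'accélération, avec v(0) = 4, donne la vitesse: v(t) = 10·t^4 + 16·t^3 - 3·t^2 + 6·t + 4. En utilisant v(t) = 10·t^4 + 16·t^3 - 3·t^2 + 6·t + 4 et en substituant t = 1, nous trouvons v = 33.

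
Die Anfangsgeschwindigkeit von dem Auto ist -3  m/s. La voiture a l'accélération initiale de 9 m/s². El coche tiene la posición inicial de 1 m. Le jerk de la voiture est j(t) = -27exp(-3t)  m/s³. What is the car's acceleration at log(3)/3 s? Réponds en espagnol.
Necesitamos integrar nuestra ecuación de la sacudida j(t) = -27·exp(-3·t) 1 vez. La antiderivada de la sacudida, con a(0) = 9, da la aceleración: a(t) = 9·exp(-3·t). Tenemos la aceleración a(t) = 9·exp(-3·t). Sustituyendo t = log(3)/3: a(log(3)/3) = 3.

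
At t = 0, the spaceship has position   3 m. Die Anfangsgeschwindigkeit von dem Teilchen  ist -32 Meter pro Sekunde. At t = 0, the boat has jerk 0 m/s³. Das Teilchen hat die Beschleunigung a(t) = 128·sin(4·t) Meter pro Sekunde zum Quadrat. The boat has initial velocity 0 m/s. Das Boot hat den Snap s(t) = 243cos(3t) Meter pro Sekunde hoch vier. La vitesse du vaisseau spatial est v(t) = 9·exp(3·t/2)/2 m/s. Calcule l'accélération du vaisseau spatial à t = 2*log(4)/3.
Nous devons dériver notre équation de la vitesse v(t) = 9·exp(3·t/2)/2 1 fois. La dérivée de la vitesse donne l'accélération: a(t) = 27·exp(3·t/2)/4. De l'équation de l'accélération a(t) = 27·exp(3·t/2)/4, nous substituons t = 2*log(4)/3 pour obtenir a = 27.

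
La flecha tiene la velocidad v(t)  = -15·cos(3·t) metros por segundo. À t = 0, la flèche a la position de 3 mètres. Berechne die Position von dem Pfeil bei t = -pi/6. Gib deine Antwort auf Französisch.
En partant de la vitesse v(t) = -15·cos(3·t), nous prenons 1 intégrale. En prenant ∫v(t)dt et en appliquant x(0) = 3, nous trouvons x(t) = 3 - 5·sin(3·t). En utilisant x(t) = 3 - 5·sin(3·t) et en substituant t = -pi/6, nous trouvons x = 8.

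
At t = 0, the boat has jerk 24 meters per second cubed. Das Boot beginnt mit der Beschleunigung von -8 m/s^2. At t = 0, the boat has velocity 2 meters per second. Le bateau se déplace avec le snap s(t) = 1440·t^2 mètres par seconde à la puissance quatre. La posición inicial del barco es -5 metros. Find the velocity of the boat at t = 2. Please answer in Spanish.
Necesitamos integrar nuestra ecuación del snap s(t) = 1440·t^2 3 veces. Integrando el snap y usando la condición inicial j(0) = 24, obtenemos j(t) = 480·t^3 + 24. Tomando ∫j(t)dt y aplicando a(0) = -8, encontramos a(t) = 120·t^4 + 24·t - 8. Integrando la aceleración y usando la condición inicial v(0) = 2, obtenemos v(t) = 24·t^5 + 12·t^2 - 8·t + 2. Usando v(t) = 24·t^5 + 12·t^2 - 8·t + 2 y sustituyendo t = 2, encontramos v = 802.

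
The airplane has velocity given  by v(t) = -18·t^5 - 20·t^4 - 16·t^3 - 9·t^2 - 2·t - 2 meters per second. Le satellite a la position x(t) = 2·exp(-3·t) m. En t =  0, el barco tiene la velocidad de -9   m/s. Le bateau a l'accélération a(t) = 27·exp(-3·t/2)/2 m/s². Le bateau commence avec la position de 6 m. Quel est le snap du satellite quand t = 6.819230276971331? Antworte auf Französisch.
Nous devons dériver notre équation de la position x(t) = 2·exp(-3·t) 4 fois. La dérivée de la position donne la vitesse: v(t) = -6·exp(-3·t). La dérivée de la vitesse donne l'accélération: a(t) = 18·exp(-3·t). En prenant d/dt de a(t), nous trouvons j(t) = -54·exp(-3·t). En prenant d/dt de j(t), nous trouvons s(t) = 162·exp(-3·t). En utilisant s(t) = 162·exp(-3·t) et en substituant t = 6.819230276971331, nous trouvons s = 2.11277268859390E-7.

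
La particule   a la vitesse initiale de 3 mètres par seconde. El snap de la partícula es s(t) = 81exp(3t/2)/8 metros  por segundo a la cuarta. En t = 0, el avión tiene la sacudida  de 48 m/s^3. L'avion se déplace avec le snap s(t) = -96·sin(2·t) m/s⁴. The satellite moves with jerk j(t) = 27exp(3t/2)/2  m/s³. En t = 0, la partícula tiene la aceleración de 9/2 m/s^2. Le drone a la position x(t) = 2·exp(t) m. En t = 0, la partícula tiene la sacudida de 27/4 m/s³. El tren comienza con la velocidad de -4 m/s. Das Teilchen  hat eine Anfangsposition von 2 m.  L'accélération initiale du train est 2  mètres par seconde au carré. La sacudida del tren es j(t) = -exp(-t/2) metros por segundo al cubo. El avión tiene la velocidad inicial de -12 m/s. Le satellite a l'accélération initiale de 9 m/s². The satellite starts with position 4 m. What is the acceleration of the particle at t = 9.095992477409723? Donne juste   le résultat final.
At t = 9.095992477409723, a = 3790718.40888419.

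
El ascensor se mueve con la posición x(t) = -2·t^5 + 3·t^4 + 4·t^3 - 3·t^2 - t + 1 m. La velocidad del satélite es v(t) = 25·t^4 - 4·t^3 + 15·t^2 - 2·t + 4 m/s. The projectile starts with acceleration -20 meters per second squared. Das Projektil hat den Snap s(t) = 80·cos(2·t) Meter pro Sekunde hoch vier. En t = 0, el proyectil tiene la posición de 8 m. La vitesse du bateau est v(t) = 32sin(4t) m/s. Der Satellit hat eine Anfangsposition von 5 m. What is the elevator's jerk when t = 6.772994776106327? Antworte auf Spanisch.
Debemos derivar nuestra ecuación de la posición x(t) = -2·t^5 + 3·t^4 + 4·t^3 - 3·t^2 - t + 1 3 veces. Derivando la posición, obtenemos la velocidad: v(t) = -10·t^4 + 12·t^3 + 12·t^2 - 6·t - 1. Derivando la velocidad, obtenemos la aceleración: a(t) = -40·t^3 + 36·t^2 + 24·t - 6. Derivando la aceleración, obtenemos la sacudida: j(t) = -120·t^2 + 72·t + 24. Usando j(t) = -120·t^2 + 72·t + 24 y sustituyendo t = 6.772994776106327, encontramos j = -4993.15936457998.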